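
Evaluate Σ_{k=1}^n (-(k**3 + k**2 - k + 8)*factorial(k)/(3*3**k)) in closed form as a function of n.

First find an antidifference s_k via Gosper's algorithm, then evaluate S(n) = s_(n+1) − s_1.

S(n) = 3**(-n - 1)*(-3**n - n**3*factorial(n) - 4*n**2*factorial(n) - 2*n*factorial(n) + factorial(n))

Ratio r(k) = (k + 1)*(-k + (k + 1)**3 + (k + 1)**2 + 7)/(3*(k**3 + k**2 - k + 8)).
A = k/3 + 1/3, B = 1, C = k**3 + k**2 - k + 8.
Set up (k/3 + 1/3)·f(k+1) − (1)·f(k) − (k**3 + k**2 - k + 8) = 0.
Bound: deg f ≤ 2.
Coefficient equations give f(k) = 3*(k**2 + k - 3).
Get s_k = R·t_k = -(k**2 + k - 3)*factorial(k)/3**k with R(k) = B(k−1)f(k)/C(k) = 3*(k**2 + k - 3)/(k**3 + k**2 - k + 8).
Check: Δs_k = -(k**3 + k**2 - k + 8)*factorial(k)/(3*3**k). ✓
s_(n+1) = -3**(-n - 1)*(n**2 + 3*n - 1)*factorial(n + 1) and s_(1) = 1/3, so S(n) = 3**(-n - 1)*(-3**n - n**3*factorial(n) - 4*n**2*factorial(n) - 2*n*factorial(n) + factorial(n)).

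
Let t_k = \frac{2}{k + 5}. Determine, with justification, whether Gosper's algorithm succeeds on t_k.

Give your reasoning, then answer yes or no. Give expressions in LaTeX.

No — the linear system for f has no solution.

r(k) = (k + 5)/(k + 6) after simplifying.
Normal form (A,B,C) = (k + 5, k + 6, 1).
Set up (k + 5)·f(k+1) − (k + 5)·f(k) − (1) = 0.
From deg A=1, deg B=1, deg C=0: d=0.
Generic f = c0 gives residual -1; -1 = 0 cannot hold, so t_k is not Gosper-summable.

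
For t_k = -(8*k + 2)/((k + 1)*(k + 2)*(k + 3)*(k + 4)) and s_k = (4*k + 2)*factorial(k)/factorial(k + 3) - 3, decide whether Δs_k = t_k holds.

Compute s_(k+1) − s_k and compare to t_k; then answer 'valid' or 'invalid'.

valid; difference matches t_k

s_(k+1) = -(3*k**3 + 27*k**2 + 74*k + 66)/((k + 2)*(k + 3)*(k + 4))
s_(k+1) − s_k = -(8*k + 2)/((k + 1)*(k + 2)*(k + 3)*(k + 4))
(s_(k+1) − s_k) − t_k = 0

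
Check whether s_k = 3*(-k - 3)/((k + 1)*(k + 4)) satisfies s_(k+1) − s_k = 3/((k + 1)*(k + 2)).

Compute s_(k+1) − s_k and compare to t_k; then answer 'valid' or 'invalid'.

Invalid: residual 6*(-k - 3)/(k**4 + 12*k**3 + 49*k**2 + 78*k + 40) ≠ 0.

s_(k+1) = 3*(-k - 4)/((k + 2)*(k + 5))
s_(k+1) − s_k = 3*(k**2 + 7*k + 14)/(k**4 + 12*k**3 + 49*k**2 + 78*k + 40)
(s_(k+1) − s_k) − t_k = 6*(-k - 3)/(k**4 + 12*k**3 + 49*k**2 + 78*k + 40)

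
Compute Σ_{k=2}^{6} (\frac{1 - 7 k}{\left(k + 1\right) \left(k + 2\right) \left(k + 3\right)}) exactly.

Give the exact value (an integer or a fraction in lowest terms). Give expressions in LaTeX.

Σ = -25/36

t_(k+1)/t_k = (k + 1)*(7*k + 6)/((k + 4)*(7*k - 1)).
So A=k + 1 and B=k + 4, with C=k - 1/7.
Key eq: (k + 1)·f(k+1) = (k + 3)·f(k) + (k - 1/7).
Bound: deg f ≤ 2.
A polynomial solution: f(k) = k*(3*k - 5)/14.
So s_k = (B(k−1)f/C)·t_k = (k*(k + 3)*(3*k - 5)/(2*(7*k - 1)))·t_k = k*(5 - 3*k)/(2*(k + 1)*(k + 2)).
Δs = (1 - 7*k)/(k**3 + 6*k**2 + 11*k + 6), as required.
Telescoping: Σ = s_(7) − s_(2) = -7/9 − (-1/12) = -25/36.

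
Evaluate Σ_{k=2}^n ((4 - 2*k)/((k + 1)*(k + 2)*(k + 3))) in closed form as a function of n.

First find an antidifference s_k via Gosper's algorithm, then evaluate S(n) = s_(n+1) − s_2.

Compute t_(k+1)/t_k: get (k - 1)*(k + 1)/((k - 2)*(k + 4)).
Take A(k)=k + 1, B(k)=k + 4, C(k)=k - 2.
Set up (k + 1)·f(k+1) − (k + 3)·f(k) − (k - 2) = 0.
Degrees (1,1,1) ⇒ d ≤ 2.
Solving with deg f ≤ 2: f(k) = -k*(k + 7)/4.
Certificate R = B(k−1)f/C = -k*(k + 3)*(k + 7)/(4*(k - 2)) gives s_k = k*(k + 7)/(2*(k + 1)*(k + 2)).
Verify: 2*(2 - k)/(k**3 + 6*k**2 + 11*k + 6) matches t_k.
Evaluate: s_(n+1) = (n**2 + 9*n + 8)/(2*(n**2 + 5*n + 6)); subtract s_(2) = 3/4 ⇒ S(n) = (-n**2 + 3*n - 2)/(4*(n**2 + 5*n + 6)).

S(n) = (-n**2 + 3*n - 2)/(4*(n**2 + 5*n + 6))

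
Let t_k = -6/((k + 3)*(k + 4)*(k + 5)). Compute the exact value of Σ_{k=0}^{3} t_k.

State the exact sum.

Σ = -11/56

Ratio r(k) = (k + 3)/(k + 6).
Take A(k)=k + 3, B(k)=k + 6, C(k)=1.
Set up (k + 3)·f(k+1) − (k + 5)·f(k) − (1) = 0.
Bound: deg f ≤ 2.
Coefficient equations give f(k) = k*(k + 7)/24.
Get s_k = R·t_k = k*(-k - 7)/(4*(k + 3)*(k + 4)) with R(k) = B(k−1)f(k)/C(k) = k*(k + 5)*(k + 7)/24.
Verify: -6/(k**3 + 12*k**2 + 47*k + 60) matches t_k.
Sum = s_(4) − s_(0); s_(4) = -11/56, s_(0) = 0 ⇒ -11/56.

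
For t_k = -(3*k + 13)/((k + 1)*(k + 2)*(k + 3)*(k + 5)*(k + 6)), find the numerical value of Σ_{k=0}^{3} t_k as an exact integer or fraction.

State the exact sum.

Σ = -13/135

Step 1: r(k) = (k + 1)*(k + 5)*(3*k + 16)/((k + 4)*(k + 7)*(3*k + 13)).
Normal form (A,B,C) = (k + 1, k + 7, k**2 + 25*k/3 + 52/3).
Set up (k + 1)·f(k+1) − (k + 6)·f(k) − (k**2 + 25*k/3 + 52/3) = 0.
deg f ≤ 5 (via 1,1,2).
Coefficient equations give f(k) = k*(k + 3)*(k + 4)*(k**2 + 8*k + 17)/30.
Certificate R = B(k−1)f/C = k*(k + 3)*(k + 6)*(k**2 + 8*k + 17)/(10*(3*k + 13)) gives s_k = k*(-k**2 - 8*k - 17)/(10*(k**3 + 8*k**2 + 17*k + 10)).
Verify: (-3*k - 13)/(k**5 + 17*k**4 + 107*k**3 + 307*k**2 + 396*k + 180) matches t_k.
Σ_(k=0)^(3) t_k = s_(4) − s_(0) = -13/135 − (0) = -13/135.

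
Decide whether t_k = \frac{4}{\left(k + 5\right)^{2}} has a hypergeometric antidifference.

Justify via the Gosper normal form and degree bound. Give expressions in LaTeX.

Step 1: r(k) = (k + 5)**2/(k + 6)**2.
Factor: A=k**2 + 10*k + 25; B=k**2 + 12*k + 36; C=1.
Set up (k**2 + 10*k + 25)·f(k+1) − (k**2 + 10*k + 25)·f(k) − (1) = 0.
Degrees (2,2,0) ⇒ d ≤ 0.
Write f(k) = c0. Then LHS − RHS = -1, requiring -1 = 0: contradictory. No certificate.

No; the coefficient equations for f are inconsistent.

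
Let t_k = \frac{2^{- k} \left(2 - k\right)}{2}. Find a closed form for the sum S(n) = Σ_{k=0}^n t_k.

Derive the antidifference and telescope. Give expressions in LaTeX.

S(n) = 1 + \frac{2^{- n} n}{2}

t_(k+1)/t_k = (k - 1)/(2*(k - 2)).
Gosper form: A/B · C(k+1)/C(k) with A=1/2, B=1, C=k - 2.
Set up (1/2)·f(k+1) − (1)·f(k) − (k - 2) = 0.
From deg A=0, deg B=0, deg C=1: d=1.
Match coefficients ⇒ f(k) = -2*(k - 1).
Then R = B(k−1)f/C = -2*(k - 1)/(k - 2), so s_k = R(k)·t_k = (k - 1)/2**k.
Verify: (2 - k)/(2*2**k) matches t_k.
s_(n+1) = 2**(-n - 1)*n and s_(0) = -1, so S(n) = 1 + n/(2*2**n).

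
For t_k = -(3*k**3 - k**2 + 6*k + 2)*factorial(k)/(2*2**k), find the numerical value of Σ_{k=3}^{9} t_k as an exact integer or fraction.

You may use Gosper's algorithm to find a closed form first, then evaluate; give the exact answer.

Σ = -3642939/4

Compute t_(k+1)/t_k: get (k + 1)*(6*k + 3*(k + 1)**3 - (k + 1)**2 + 8)/(2*(3*k**3 - k**2 + 6*k + 2)).
Gosper form: A/B · C(k+1)/C(k) with A=k/2 + 1/2, B=1, C=k**3 - k**2/3 + 2*k + 2/3.
f must satisfy (k/2 + 1/2)·f(k+1) − (1)·f(k) = k**3 - k**2/3 + 2*k + 2/3.
Bound: deg f ≤ 2.
A polynomial solution: f(k) = 2*(3*k**2 - 4*k - 3)/3.
Certificate R = B(k−1)f/C = 2*(3*k**2 - 4*k - 3)/(3*k**3 - k**2 + 6*k + 2) gives s_k = (-3*k**2 + 4*k + 3)*factorial(k)/2**k.
Check: Δs_k = -(3*k**3 - k**2 + 6*k + 2)*factorial(k)/(2*2**k). ✓
Evaluate s at k=10 and k=3: -3642975/4 and -9; difference -3642939/4.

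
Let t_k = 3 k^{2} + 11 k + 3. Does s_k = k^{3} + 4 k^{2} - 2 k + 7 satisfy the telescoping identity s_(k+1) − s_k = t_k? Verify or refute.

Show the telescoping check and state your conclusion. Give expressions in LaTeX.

s_(k+1) = k**3 + 7*k**2 + 9*k + 10
s_(k+1) − s_k = 3*k**2 + 11*k + 3
(s_(k+1) − s_k) − t_k = 0

Valid: the claim telescopes to t_k.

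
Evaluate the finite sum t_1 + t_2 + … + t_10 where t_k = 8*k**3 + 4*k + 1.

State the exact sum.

r(k) = (4*k + 8*(k + 1)**3 + 5)/(8*k**3 + 4*k + 1) after simplifying.
Take A(k)=1, B(k)=1, C(k)=k**3 + k/2 + 1/8.
Need (1)·f(k+1) − (1)·f(k) = k**3 + k/2 + 1/8.
Bound: deg f ≤ 4.
Coefficient equations give f(k) = k*(2*k**3 - 4*k**2 + 4*k - 1)/8.
So s_k = (B(k−1)f/C)·t_k = (k*(2*k**3 - 4*k**2 + 4*k - 1)/(8*k**3 + 4*k + 1))·t_k = k*(2*k**3 - 4*k**2 + 4*k - 1).
Check: Δs_k = 8*k**3 + 4*k + 1. ✓
Σ_(k=1)^(10) t_k = s_(11) − s_(1) = 24431 − (1) = 24430.

Σ = 24430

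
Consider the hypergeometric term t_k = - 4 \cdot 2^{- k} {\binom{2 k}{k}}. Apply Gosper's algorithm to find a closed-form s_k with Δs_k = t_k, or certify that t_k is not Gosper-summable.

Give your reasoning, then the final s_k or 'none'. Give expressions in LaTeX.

The ratio is (2*k + 1)/(k + 1).
Normal form (A,B,C) = (2*k + 1, k + 1, 1).
Key eq: (2*k + 1)·f(k+1) = (k)·f(k) + (1).
deg f ≤ -1 (via 1,1,0).
d = -1 < 0 ⇒ no nonzero polynomial f; not summable.

none (Gosper's algorithm certifies no s_k)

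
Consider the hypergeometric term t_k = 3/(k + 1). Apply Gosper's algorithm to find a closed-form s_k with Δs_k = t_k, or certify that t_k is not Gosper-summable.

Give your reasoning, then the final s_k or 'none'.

no hypergeometric antidifference exists

Ratio r(k) = (k + 1)/(k + 2).
So A=k + 1 and B=k + 2, with C=1.
Key eq: (k + 1)·f(k+1) = (k + 1)·f(k) + (1).
Bound: deg f ≤ 0.
Generic f = c0 gives residual -1; -1 = 0 cannot hold, so t_k is not Gosper-summable.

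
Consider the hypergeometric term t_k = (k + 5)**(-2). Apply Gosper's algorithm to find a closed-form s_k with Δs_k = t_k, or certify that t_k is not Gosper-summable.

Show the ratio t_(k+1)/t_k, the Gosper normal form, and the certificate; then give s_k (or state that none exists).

r(k) = (k + 5)**2/(k + 6)**2 after simplifying.
Take A(k)=k**2 + 10*k + 25, B(k)=k**2 + 12*k + 36, C(k)=1.
f must satisfy (k**2 + 10*k + 25)·f(k+1) − (k**2 + 10*k + 25)·f(k) = 1.
d = 0 from the (2,2,0) case.
Put f(k) = c0: A·f(k+1) − B(k−1)·f(k) − C = -1; need -1 = 0 — inconsistent ⇒ no f, not summable.

none — t_k is not Gosper-summable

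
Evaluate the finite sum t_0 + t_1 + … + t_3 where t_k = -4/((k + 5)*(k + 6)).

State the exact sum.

Ratio r(k) = (k + 5)/(k + 7).
A = k + 5, B = k + 7, C = 1.
Solve (k + 5)·f(k+1) − (k + 6)·f(k) = 1.
Bound: deg f ≤ 1.
Coefficient equations give f(k) = k/5.
So s_k = (B(k−1)f/C)·t_k = (k*(k + 6)/5)·t_k = -4*k/(5*k + 25).
Check: Δs_k = -4/(k**2 + 11*k + 30). ✓
Evaluate s at k=4 and k=0: -16/45 and 0; difference -16/45.

Σ = -16/45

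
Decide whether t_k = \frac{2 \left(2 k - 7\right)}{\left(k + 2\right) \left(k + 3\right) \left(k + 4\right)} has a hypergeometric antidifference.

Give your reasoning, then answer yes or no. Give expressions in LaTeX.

Yes. s_k = \frac{k \left(- k - 13\right)}{2 \left(k + 2\right) \left(k + 3\right)}.

Compute t_(k+1)/t_k: get (k + 2)*(2*k - 5)/((k + 5)*(2*k - 7)).
Factor: A=k + 2; B=k + 5; C=k - 7/2.
Key eq: (k + 2)·f(k+1) = (k + 4)·f(k) + (k - 7/2).
d = 2 from the (1,1,1) case.
A polynomial solution: f(k) = -k*(k + 13)/8.
Certificate R = B(k−1)f/C = -k*(k + 4)*(k + 13)/(4*(2*k - 7)) gives s_k = k*(-k - 13)/(2*(k + 2)*(k + 3)).
s_(k+1) − s_k = 2*(2*k - 7)/(k**3 + 9*k**2 + 26*k + 24) = t_k.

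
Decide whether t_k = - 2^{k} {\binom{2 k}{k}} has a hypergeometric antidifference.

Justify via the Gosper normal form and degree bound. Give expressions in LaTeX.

No; the degree bound rules out any f.

Compute t_(k+1)/t_k: get 4*(2*k + 1)/(k + 1).
Gosper form: A/B · C(k+1)/C(k) with A=8*k + 4, B=k + 1, C=1.
Solve (8*k + 4)·f(k+1) − (k)·f(k) = 1.
deg f ≤ -1 (via 1,1,0).
Negative degree bound (-1): no f exists, t_k not Gosper-summable.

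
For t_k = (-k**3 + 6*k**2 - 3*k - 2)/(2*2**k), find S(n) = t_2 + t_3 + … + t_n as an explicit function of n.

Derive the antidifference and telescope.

S(n) = 2**(-n - 1)*(2**(n + 1) + n**3 - 3*n - 2)

Step 1: r(k) = k*(k**2 - 3*k - 6)/(2*(k**3 - 6*k**2 + 3*k + 2)).
Normal form (A,B,C) = (1/2, 1, k**3 - 6*k**2 + 3*k + 2).
Key eq: (1/2)·f(k+1) = (1)·f(k) + (k**3 - 6*k**2 + 3*k + 2).
Degrees (0,0,3) ⇒ d ≤ 3.
Coefficient equations give f(k) = -2*k**2*(k - 3).
Certificate R = B(k−1)f/C = -2*k**2*(k - 3)/((k - 1)*(k**2 - 5*k - 2)) gives s_k = k**2*(k - 3)/2**k.
Δs = (-k**3 + 6*k**2 - 3*k - 2)/(2*2**k), as required.
s_(n+1) = 2**(-n - 1)*(n**3 - 3*n - 2) and s_(2) = -1, so S(n) = 2**(-n - 1)*(2**(n + 1) + n**3 - 3*n - 2).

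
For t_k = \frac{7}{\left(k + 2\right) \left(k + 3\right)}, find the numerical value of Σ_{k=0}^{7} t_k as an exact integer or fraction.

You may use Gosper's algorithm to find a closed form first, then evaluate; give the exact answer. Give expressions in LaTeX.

Σ = 14/5

Step 1: r(k) = (k + 2)/(k + 4).
Normal form (A,B,C) = (k + 2, k + 4, 1).
Need (k + 2)·f(k+1) − (k + 3)·f(k) = 1.
From deg A=1, deg B=1, deg C=0: d=1.
Match coefficients ⇒ f(k) = k/2.
Get s_k = R·t_k = 7*k/(2*(k + 2)) with R(k) = B(k−1)f(k)/C(k) = k*(k + 3)/2.
s_(k+1) − s_k = 7/(k**2 + 5*k + 6) = t_k.
Σ_(k=0)^(7) t_k = s_(8) − s_(0) = 14/5 − (0) = 14/5.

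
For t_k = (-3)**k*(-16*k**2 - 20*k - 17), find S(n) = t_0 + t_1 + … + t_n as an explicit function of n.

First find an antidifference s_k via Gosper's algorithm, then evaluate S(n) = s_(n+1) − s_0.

S(n) = -12*(-3)**n*n**2 - 21*(-3)**n*n - 15*(-3)**n - 2

Ratio r(k) = 3*(-16*k**2 - 52*k - 53)/(16*k**2 + 20*k + 17).
Take A(k)=-3, B(k)=1, C(k)=k**2 + 5*k/4 + 17/16.
Solve (-3)·f(k+1) − (1)·f(k) = k**2 + 5*k/4 + 17/16.
Degrees (0,0,2) ⇒ d ≤ 2.
Solve for f: f(k) = -(4*k**2 - k + 2)/16 (degree 2 ≤ 2).
R(k) = B(k−1)·f(k)/C(k) = -(4*k**2 - k + 2)/(16*k**2 + 20*k + 17); s_k = R·t_k = (-3)**k*(4*k**2 - k + 2).
Δs = (-3)**k*(-16*k**2 - 20*k - 17), as required.
s_(n+1) = (-3)**(n + 1)*(4*n**2 + 7*n + 5) and s_(0) = 2, so S(n) = -12*(-3)**n*n**2 - 21*(-3)**n*n - 15*(-3)**n - 2.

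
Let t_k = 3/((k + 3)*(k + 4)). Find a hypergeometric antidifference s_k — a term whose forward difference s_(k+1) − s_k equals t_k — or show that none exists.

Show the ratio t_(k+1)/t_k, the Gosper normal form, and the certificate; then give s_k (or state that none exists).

Step 1: r(k) = (k + 3)/(k + 5).
So A=k + 3 and B=k + 5, with C=1.
Need (k + 3)·f(k+1) − (k + 4)·f(k) = 1.
deg f ≤ 1 (via 1,1,0).
A polynomial solution: f(k) = k/3.
Certificate R = B(k−1)f/C = k*(k + 4)/3 gives s_k = k/(k + 3).
Verify: 3/(k**2 + 7*k + 12) matches t_k.

s_k = k/(k + 3)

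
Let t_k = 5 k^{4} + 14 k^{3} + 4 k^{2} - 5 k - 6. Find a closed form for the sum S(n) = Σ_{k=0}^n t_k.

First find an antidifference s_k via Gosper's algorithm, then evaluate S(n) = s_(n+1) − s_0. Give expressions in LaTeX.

The ratio is (5*k**4 + 34*k**3 + 76*k**2 + 65*k + 12)/(5*k**4 + 14*k**3 + 4*k**2 - 5*k - 6).
Gosper form: A/B · C(k+1)/C(k) with A=1, B=1, C=k**4 + 14*k**3/5 + 4*k**2/5 - k - 6/5.
Set up (1)·f(k+1) − (1)·f(k) − (k**4 + 14*k**3/5 + 4*k**2/5 - k - 6/5) = 0.
Bound: deg f ≤ 5.
Coefficient equations give f(k) = k*(k**4 + k**3 - 4*k**2 - k - 3)/5.
So s_k = (B(k−1)f/C)·t_k = (k*(k**4 + k**3 - 4*k**2 - k - 3)/(5*k**4 + 14*k**3 + 4*k**2 - 5*k - 6))·t_k = k*(k**4 + k**3 - 4*k**2 - k - 3).
Δs = 5*k**4 + 14*k**3 + 4*k**2 - 5*k - 6, as required.
Telescope: S(n) = s_(n+1) − s_(0) = n**5 + 6*n**4 + 10*n**3 + 3*n**2 - 8*n - 6 − (0) = n**5 + 6*n**4 + 10*n**3 + 3*n**2 - 8*n - 6.

S(n) = n^{5} + 6 n^{4} + 10 n^{3} + 3 n^{2} - 8 n - 6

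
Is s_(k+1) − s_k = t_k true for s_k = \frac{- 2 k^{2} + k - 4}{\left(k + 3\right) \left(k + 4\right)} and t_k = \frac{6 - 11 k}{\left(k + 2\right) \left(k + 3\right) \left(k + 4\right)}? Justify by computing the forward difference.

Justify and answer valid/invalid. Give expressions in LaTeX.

Invalid: residual \frac{4 \left(- k^{2} + 6 k - 5\right)}{k^{4} + 14 k^{3} + 71 k^{2} + 154 k + 120} ≠ 0.

s_(k+1) = (k - 2*(k + 1)**2 - 3)/((k + 4)*(k + 5))
s_(k+1) − s_k = 5*(1 - 3*k)/(k**3 + 12*k**2 + 47*k + 60)
(s_(k+1) − s_k) − t_k = 4*(-k**2 + 6*k - 5)/(k**4 + 14*k**3 + 71*k**2 + 154*k + 120)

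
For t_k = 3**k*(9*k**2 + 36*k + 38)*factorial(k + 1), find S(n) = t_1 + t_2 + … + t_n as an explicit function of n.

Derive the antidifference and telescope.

t_(k+1)/t_k = 3*(9*k**3 + 72*k**2 + 191*k + 166)/(9*k**2 + 36*k + 38).
Normal form (A,B,C) = (3*k + 6, 1, k**2 + 4*k + 38/9).
f must satisfy (3*k + 6)·f(k+1) − (1)·f(k) = k**2 + 4*k + 38/9.
deg f ≤ 1 (via 1,0,2).
Match coefficients ⇒ f(k) = (3*k + 4)/9.
So s_k = (B(k−1)f/C)·t_k = ((3*k + 4)/(9*k**2 + 36*k + 38))·t_k = 3**k*(3*k + 4)*factorial(k + 1).
Δs = 3**k*(9*k**2 + 36*k + 38)*factorial(k + 1), as required.
s_(n+1) = 3**(n + 1)*(3*n + 7)*factorial(n + 2) and s_(1) = 42, so S(n) = 9*3**n*n*factorial(n + 2) + 21*3**n*factorial(n + 2) - 42.

S(n) = 9*3**n*n*factorial(n + 2) + 21*3**n*factorial(n + 2) - 42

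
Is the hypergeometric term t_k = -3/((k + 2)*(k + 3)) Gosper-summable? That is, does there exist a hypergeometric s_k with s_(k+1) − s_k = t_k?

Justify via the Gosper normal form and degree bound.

Ratio r(k) = (k + 2)/(k + 4).
Take A(k)=k + 2, B(k)=k + 4, C(k)=1.
Key eq: (k + 2)·f(k+1) = (k + 3)·f(k) + (1).
d = 1 from the (1,1,0) case.
Solve for f: f(k) = k/2 (degree 1 ≤ 1).
Then R = B(k−1)f/C = k*(k + 3)/2, so s_k = R(k)·t_k = -3*k/(2*k + 4).
Δs = -3/(k**2 + 5*k + 6), as required.

Yes. s_k = -3*k/(2*k + 4).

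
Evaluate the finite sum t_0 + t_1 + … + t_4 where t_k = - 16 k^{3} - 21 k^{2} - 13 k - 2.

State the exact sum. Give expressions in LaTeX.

Step 1: r(k) = (16*k**3 + 69*k**2 + 103*k + 52)/(16*k**3 + 21*k**2 + 13*k + 2).
Factor: A=1; B=1; C=k**3 + 21*k**2/16 + 13*k/16 + 1/8.
Set up (1)·f(k+1) − (1)·f(k) − (k**3 + 21*k**2/16 + 13*k/16 + 1/8) = 0.
From deg A=0, deg B=0, deg C=3: d=4.
Match coefficients ⇒ f(k) = k*(4*k**3 - k**2 - 1)/16.
Get s_k = R·t_k = -4*k**4 + k**3 + k with R(k) = B(k−1)f(k)/C(k) = k*(4*k**3 - k**2 - 1)/(16*k**3 + 21*k**2 + 13*k + 2).
s_(k+1) − s_k = -16*k**3 - 21*k**2 - 13*k - 2 = t_k.
Evaluate s at k=5 and k=0: -2370 and 0; difference -2370.

Σ = -2370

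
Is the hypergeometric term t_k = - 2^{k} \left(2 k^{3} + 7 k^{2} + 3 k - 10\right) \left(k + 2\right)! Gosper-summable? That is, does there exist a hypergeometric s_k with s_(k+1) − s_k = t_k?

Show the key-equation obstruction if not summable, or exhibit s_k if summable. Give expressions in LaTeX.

t_(k+1)/t_k = 2*(2*k**4 + 19*k**3 + 62*k**2 + 71*k + 6)/(2*k**3 + 7*k**2 + 3*k - 10).
So A=2*k + 6 and B=1, with C=k**3 + 7*k**2/2 + 3*k/2 - 5.
Solve (2*k + 6)·f(k+1) − (1)·f(k) = k**3 + 7*k**2/2 + 3*k/2 - 5.
d = 2 from the (1,0,3) case.
Coefficient equations give f(k) = (k - 2)*(k + 1)/2.
Then R = B(k−1)f/C = (k - 2)*(k + 1)/(2*k**3 + 7*k**2 + 3*k - 10), so s_k = R(k)·t_k = -2**k*(k - 2)*(k + 1)*factorial(k + 2).
Verify: -2**k*(2*k**3 + 7*k**2 + 3*k - 10)*factorial(k + 2) matches t_k.

Yes. s_k = - 2^{k} \left(k - 2\right) \left(k + 1\right) \left(k + 2\right)!.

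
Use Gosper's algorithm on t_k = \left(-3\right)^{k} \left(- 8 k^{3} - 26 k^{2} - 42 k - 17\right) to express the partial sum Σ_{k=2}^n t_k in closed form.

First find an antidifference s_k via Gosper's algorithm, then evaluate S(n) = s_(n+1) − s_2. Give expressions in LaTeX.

The ratio is 3*(-8*k**3 - 50*k**2 - 118*k - 93)/(8*k**3 + 26*k**2 + 42*k + 17).
Take A(k)=-3, B(k)=1, C(k)=k**3 + 13*k**2/4 + 21*k/4 + 17/8.
Need (-3)·f(k+1) − (1)·f(k) = k**3 + 13*k**2/4 + 21*k/4 + 17/8.
deg f ≤ 3 (via 0,0,3).
Solving with deg f ≤ 3: f(k) = -(2*k**3 + 2*k**2 + 3*k - 1)/8.
R(k) = B(k−1)·f(k)/C(k) = -(2*k**3 + 2*k**2 + 3*k - 1)/(8*k**3 + 26*k**2 + 42*k + 17); s_k = R·t_k = (-3)**k*(2*k**3 + 2*k**2 + 3*k - 1).
Check: Δs_k = (-3)**k*(-8*k**3 - 26*k**2 - 42*k - 17). ✓
s_(n+1) = (-3)**(n + 1)*(2*n**3 + 8*n**2 + 13*n + 6) and s_(2) = 261, so S(n) = -6*(-3)**n*n**3 - 24*(-3)**n*n**2 - 39*(-3)**n*n + 6*(-3)**(n + 1) - 261.

S(n) = - 6 \left(-3\right)^{n} n^{3} - 24 \left(-3\right)^{n} n^{2} - 39 \left(-3\right)^{n} n + 6 \left(-3\right)^{n + 1} - 261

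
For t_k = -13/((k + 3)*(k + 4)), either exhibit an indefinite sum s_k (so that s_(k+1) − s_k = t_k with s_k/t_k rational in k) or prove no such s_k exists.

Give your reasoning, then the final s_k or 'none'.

The ratio is (k + 3)/(k + 5).
A = k + 3, B = k + 5, C = 1.
f must satisfy (k + 3)·f(k+1) − (k + 4)·f(k) = 1.
deg f ≤ 1 (via 1,1,0).
Solving with deg f ≤ 1: f(k) = k/3.
Certificate R = B(k−1)f/C = k*(k + 4)/3 gives s_k = -13*k/(3*k + 9).
Δs = -13/(k**2 + 7*k + 12), as required.

s_k = -13*k/(3*k + 9)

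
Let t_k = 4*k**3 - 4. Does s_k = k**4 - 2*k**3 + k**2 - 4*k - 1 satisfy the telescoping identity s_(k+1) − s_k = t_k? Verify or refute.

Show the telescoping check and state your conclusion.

s_(k+1) = k**4 + 2*k**3 + k**2 - 4*k - 5
s_(k+1) − s_k = 4*k**3 - 4
(s_(k+1) − s_k) − t_k = 0

Valid: the claim telescopes to t_k.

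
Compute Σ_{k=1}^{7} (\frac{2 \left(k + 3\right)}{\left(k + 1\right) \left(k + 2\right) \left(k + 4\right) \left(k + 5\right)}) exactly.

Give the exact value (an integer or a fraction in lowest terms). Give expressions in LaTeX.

The ratio is (k + 1)*(k + 4)**2/((k + 3)**2*(k + 6)).
Factor: A=k + 1; B=k + 6; C=k**2 + 6*k + 9.
Key eq: (k + 1)·f(k+1) = (k + 5)·f(k) + (k**2 + 6*k + 9).
Bound: deg f ≤ 4.
Match coefficients ⇒ f(k) = k*(k + 2)*(k + 3)*(k + 5)/8.
So s_k = (B(k−1)f/C)·t_k = (k*(k + 2)*(k + 5)**2/(8*(k + 3)))·t_k = k*(k + 5)/(4*(k**2 + 5*k + 4)).
Check: Δs_k = 2*(k + 3)/(k**4 + 12*k**3 + 49*k**2 + 78*k + 40). ✓
Evaluate s at k=8 and k=1: 13/54 and 3/20; difference 49/540.

Σ = 49/540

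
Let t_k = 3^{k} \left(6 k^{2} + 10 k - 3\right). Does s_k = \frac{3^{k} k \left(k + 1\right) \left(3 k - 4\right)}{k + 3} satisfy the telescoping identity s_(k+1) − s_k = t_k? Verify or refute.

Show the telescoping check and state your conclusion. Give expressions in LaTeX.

Invalid: residual \frac{3^{k} \left(- 12 k^{3} - 50 k^{2} - 62 k + 18\right)}{k^{2} + 7 k + 12} ≠ 0.

s_(k+1) = 3**(k + 1)*(k + 1)*(k + 2)*(3*k - 1)/(k + 4)
s_(k+1) − s_k = 3**k*(6*k**4 + 40*k**3 + 89*k**2 + 37*k - 18)/(k**2 + 7*k + 12)
(s_(k+1) − s_k) − t_k = 3**k*(-12*k**3 - 50*k**2 - 62*k + 18)/(k**2 + 7*k + 12)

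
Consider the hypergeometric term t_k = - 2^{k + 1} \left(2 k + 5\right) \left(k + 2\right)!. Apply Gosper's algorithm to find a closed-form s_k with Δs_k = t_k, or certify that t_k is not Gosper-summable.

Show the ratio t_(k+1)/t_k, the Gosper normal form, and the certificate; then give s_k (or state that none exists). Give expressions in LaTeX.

Step 1: r(k) = 2*(k + 3)*(2*k + 7)/(2*k + 5).
A = 2*k + 6, B = 1, C = k + 5/2.
Key eq: (2*k + 6)·f(k+1) = (1)·f(k) + (k + 5/2).
deg f ≤ 0 (via 1,0,1).
Coefficient equations give f(k) = 1/2.
Certificate R = B(k−1)f/C = 1/(2*k + 5) gives s_k = -2**(k + 1)*factorial(k + 2).
Δs = -2**(k + 1)*(2*k + 5)*factorial(k + 2), as required.

s_k = - 2^{k + 1} \left(k + 2\right)!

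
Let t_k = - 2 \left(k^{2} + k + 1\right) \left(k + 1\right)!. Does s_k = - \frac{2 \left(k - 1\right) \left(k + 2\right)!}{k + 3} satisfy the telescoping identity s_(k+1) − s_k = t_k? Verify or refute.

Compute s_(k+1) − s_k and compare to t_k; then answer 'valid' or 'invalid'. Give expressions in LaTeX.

Invalid: residual \frac{2 \left(k^{3} + 4 k^{2} + 3 k + 4\right) \left(k + 1\right)!}{\left(k + 3\right) \left(k + 4\right)} ≠ 0.

s_(k+1) = -2*k*factorial(k + 3)/(k + 4)
s_(k+1) − s_k = -2*(k**3 + 5*k**2 + 6*k + 4)*factorial(k + 2)/((k + 3)*(k + 4))
(s_(k+1) − s_k) − t_k = 2*(k**3 + 4*k**2 + 3*k + 4)*factorial(k + 1)/((k + 3)*(k + 4))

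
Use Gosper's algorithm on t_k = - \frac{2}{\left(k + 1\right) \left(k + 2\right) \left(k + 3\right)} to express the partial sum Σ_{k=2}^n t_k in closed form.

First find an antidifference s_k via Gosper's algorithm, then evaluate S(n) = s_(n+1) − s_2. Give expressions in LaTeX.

Compute t_(k+1)/t_k: get (k + 1)/(k + 4).
Take A(k)=k + 1, B(k)=k + 4, C(k)=1.
Key eq: (k + 1)·f(k+1) = (k + 3)·f(k) + (1).
deg f ≤ 2 (via 1,1,0).
Solving with deg f ≤ 2: f(k) = k*(k + 3)/4.
Get s_k = R·t_k = k*(-k - 3)/(2*(k + 1)*(k + 2)) with R(k) = B(k−1)f(k)/C(k) = k*(k + 3)**2/4.
Verify: -2/(k**3 + 6*k**2 + 11*k + 6) matches t_k.
Telescope: S(n) = s_(n+1) − s_(2) = (-n**2 - 5*n - 4)/(2*(n**2 + 5*n + 6)) − (-5/12) = (-n**2 - 5*n + 6)/(12*(n**2 + 5*n + 6)).

S(n) = \frac{- n^{2} - 5 n + 6}{12 \left(n^{2} + 5 n + 6\right)}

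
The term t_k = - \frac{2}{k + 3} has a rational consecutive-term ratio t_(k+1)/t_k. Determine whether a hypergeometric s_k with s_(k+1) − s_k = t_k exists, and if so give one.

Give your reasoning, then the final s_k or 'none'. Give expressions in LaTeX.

no hypergeometric antidifference exists

r(k) = (k + 3)/(k + 4) after simplifying.
Normal form (A,B,C) = (k + 3, k + 4, 1).
Set up (k + 3)·f(k+1) − (k + 3)·f(k) − (1) = 0.
Degrees (1,1,0) ⇒ d ≤ 0.
Generic f = c0 gives residual -1; -1 = 0 cannot hold, so t_k is not Gosper-summable.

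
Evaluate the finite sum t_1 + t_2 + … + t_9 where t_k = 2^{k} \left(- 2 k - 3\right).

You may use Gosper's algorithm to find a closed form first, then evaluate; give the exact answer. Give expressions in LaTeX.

Σ = -19454

r(k) = 2*(2*k + 5)/(2*k + 3) after simplifying.
A = 2, B = 1, C = k + 3/2.
f must satisfy (2)·f(k+1) − (1)·f(k) = k + 3/2.
From deg A=0, deg B=0, deg C=1: d=1.
A polynomial solution: f(k) = (2*k - 1)/2.
Then R = B(k−1)f/C = (2*k - 1)/(2*k + 3), so s_k = R(k)·t_k = 2**k*(1 - 2*k).
Δs = 2**k*(-2*k - 3), as required.
Σ_(k=1)^(9) t_k = s_(10) − s_(1) = -19456 − (-2) = -19454.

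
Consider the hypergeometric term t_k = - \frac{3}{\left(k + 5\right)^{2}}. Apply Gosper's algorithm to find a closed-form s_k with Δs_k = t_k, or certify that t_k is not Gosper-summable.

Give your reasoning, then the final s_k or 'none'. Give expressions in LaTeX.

Step 1: r(k) = (k + 5)**2/(k + 6)**2.
Normal form (A,B,C) = (k**2 + 10*k + 25, k**2 + 12*k + 36, 1).
Key eq: (k**2 + 10*k + 25)·f(k+1) = (k**2 + 10*k + 25)·f(k) + (1).
From deg A=2, deg B=2, deg C=0: d=0.
Write f(k) = c0. Then LHS − RHS = -1, requiring -1 = 0: contradictory. No certificate.

not Gosper-summable; s_k does not exist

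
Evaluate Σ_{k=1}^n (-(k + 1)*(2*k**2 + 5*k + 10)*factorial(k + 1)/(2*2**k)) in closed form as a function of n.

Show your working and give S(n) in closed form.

t_(k+1)/t_k = (k + 2)**2*(5*k + 2*(k + 1)**2 + 15)/(2*(k + 1)*(2*k**2 + 5*k + 10)).
Normal form (A,B,C) = (k/2 + 1, 1, k**3 + 7*k**2/2 + 15*k/2 + 5).
f must satisfy (k/2 + 1)·f(k+1) − (1)·f(k) = k**3 + 7*k**2/2 + 15*k/2 + 5.
deg f ≤ 2 (via 1,0,3).
A polynomial solution: f(k) = 2*k**2 + 3*k + 2.
Then R = B(k−1)f/C = 2*(2*k**2 + 3*k + 2)/((k + 1)*(2*k**2 + 5*k + 10)), so s_k = R(k)·t_k = -(2*k**2 + 3*k + 2)*factorial(k + 1)/2**k.
Δs = -(k + 1)*(2*k**2 + 5*k + 10)*factorial(k + 1)/(2*2**k), as required.
Evaluate: s_(n+1) = -2**(-n - 1)*(2*n**2 + 7*n + 7)*factorial(n + 2); subtract s_(1) = -7 ⇒ S(n) = (14*2**n - 2*n**4*factorial(n) - 13*n**3*factorial(n) - 32*n**2*factorial(n) - 35*n*factorial(n) - 14*factorial(n))/(2*2**n).

S(n) = (14*2**n - 2*n**4*factorial(n) - 13*n**3*factorial(n) - 32*n**2*factorial(n) - 35*n*factorial(n) - 14*factorial(n))/(2*2**n)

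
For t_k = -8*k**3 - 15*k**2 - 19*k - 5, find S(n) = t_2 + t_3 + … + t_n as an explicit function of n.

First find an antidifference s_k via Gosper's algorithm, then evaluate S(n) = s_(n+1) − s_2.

r(k) = (8*k**3 + 39*k**2 + 73*k + 47)/(8*k**3 + 15*k**2 + 19*k + 5) after simplifying.
Take A(k)=1, B(k)=1, C(k)=k**3 + 15*k**2/8 + 19*k/8 + 5/8.
Key eq: (1)·f(k+1) = (1)·f(k) + (k**3 + 15*k**2/8 + 19*k/8 + 5/8).
Degrees (0,0,3) ⇒ d ≤ 4.
Solving with deg f ≤ 4: f(k) = k*(2*k**3 + k**2 + 4*k - 2)/8.
Then R = B(k−1)f/C = k*(2*k**3 + k**2 + 4*k - 2)/(8*k**3 + 15*k**2 + 19*k + 5), so s_k = R(k)·t_k = k*(-2*k**3 - k**2 - 4*k + 2).
Check: Δs_k = -8*k**3 - 15*k**2 - 19*k - 5. ✓
Evaluate: s_(n+1) = -2*n**4 - 9*n**3 - 19*n**2 - 17*n - 5; subtract s_(2) = -52 ⇒ S(n) = -2*n**4 - 9*n**3 - 19*n**2 - 17*n + 47.

S(n) = -2*n**4 - 9*n**3 - 19*n**2 - 17*n + 47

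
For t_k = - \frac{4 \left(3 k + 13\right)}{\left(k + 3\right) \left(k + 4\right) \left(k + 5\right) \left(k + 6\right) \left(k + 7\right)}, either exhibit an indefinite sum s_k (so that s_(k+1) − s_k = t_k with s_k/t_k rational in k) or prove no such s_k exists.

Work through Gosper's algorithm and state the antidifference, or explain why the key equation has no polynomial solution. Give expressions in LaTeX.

Ratio r(k) = (k + 3)*(3*k + 16)/((k + 8)*(3*k + 13)).
So A=k + 3 and B=k + 8, with C=k + 13/3.
Key eq: (k + 3)·f(k+1) = (k + 7)·f(k) + (k + 13/3).
Bound: deg f ≤ 4.
A polynomial solution: f(k) = k*(k + 4)*(k**2 + 14*k + 63)/270.
So s_k = (B(k−1)f/C)·t_k = (k*(k + 4)*(k + 7)*(k**2 + 14*k + 63)/(90*(3*k + 13)))·t_k = 2*k*(-k**2 - 14*k - 63)/(45*(k**3 + 14*k**2 + 63*k + 90)).
s_(k+1) − s_k = 4*(-3*k - 13)/(k**5 + 25*k**4 + 245*k**3 + 1175*k**2 + 2754*k + 2520) = t_k.

s_k = \frac{2 k \left(- k^{2} - 14 k - 63\right)}{45 \left(k^{3} + 14 k^{2} + 63 k + 90\right)}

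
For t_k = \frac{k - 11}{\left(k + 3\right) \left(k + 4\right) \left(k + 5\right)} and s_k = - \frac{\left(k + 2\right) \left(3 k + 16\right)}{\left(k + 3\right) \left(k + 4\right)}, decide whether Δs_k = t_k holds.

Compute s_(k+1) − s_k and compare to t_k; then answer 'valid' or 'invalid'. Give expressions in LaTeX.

s_(k+1) = -(k + 3)*(3*k + 19)/((k + 4)*(k + 5))
s_(k+1) − s_k = (k - 11)/(k**3 + 12*k**2 + 47*k + 60)
(s_(k+1) − s_k) − t_k = 0

valid (s_(k+1) − s_k reduces to t_k)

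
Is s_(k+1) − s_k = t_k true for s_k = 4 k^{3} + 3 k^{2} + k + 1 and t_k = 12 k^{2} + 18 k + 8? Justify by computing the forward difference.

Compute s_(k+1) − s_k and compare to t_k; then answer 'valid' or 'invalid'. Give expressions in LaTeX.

s_(k+1) = 4*k**3 + 15*k**2 + 19*k + 9
s_(k+1) − s_k = 12*k**2 + 18*k + 8
(s_(k+1) − s_k) − t_k = 0

Valid — Δs_k = t_k.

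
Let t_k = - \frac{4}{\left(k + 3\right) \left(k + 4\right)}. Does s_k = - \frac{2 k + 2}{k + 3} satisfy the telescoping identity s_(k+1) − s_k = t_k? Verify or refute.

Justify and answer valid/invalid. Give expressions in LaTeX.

Valid — Δs_k = t_k.

s_(k+1) = 2*(-k - 2)/(k + 4)
s_(k+1) − s_k = -4/(k**2 + 7*k + 12)
(s_(k+1) − s_k) − t_k = 0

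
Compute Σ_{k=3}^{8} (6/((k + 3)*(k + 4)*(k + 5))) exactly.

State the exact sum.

Σ = 19/364

r(k) = (k + 3)/(k + 6) after simplifying.
So A=k + 3 and B=k + 6, with C=1.
f must satisfy (k + 3)·f(k+1) − (k + 5)·f(k) = 1.
deg f ≤ 2 (via 1,1,0).
Match coefficients ⇒ f(k) = k*(k + 7)/24.
Get s_k = R·t_k = k*(k + 7)/(4*(k + 3)*(k + 4)) with R(k) = B(k−1)f(k)/C(k) = k*(k + 5)*(k + 7)/24.
Δs = 6/(k**3 + 12*k**2 + 47*k + 60), as required.
Telescoping: Σ = s_(9) − s_(3) = 3/13 − (5/28) = 19/364.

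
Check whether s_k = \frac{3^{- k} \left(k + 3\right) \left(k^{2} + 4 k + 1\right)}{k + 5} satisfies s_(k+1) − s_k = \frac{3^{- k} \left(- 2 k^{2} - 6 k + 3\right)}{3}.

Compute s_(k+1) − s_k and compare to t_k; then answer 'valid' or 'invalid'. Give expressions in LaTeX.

s_(k+1) = (k + 4)*(4*k + (k + 1)**2 + 5)/(3*3**k*(k + 6))
s_(k+1) − s_k = (-2*k**4 - 24*k**3 - 85*k**2 - 69*k + 66)/(3*3**k*(k**2 + 11*k + 30))
(s_(k+1) − s_k) − t_k = 2*(2*k**3 + 19*k**2 + 39*k - 12)/(3*3**k*(k**2 + 11*k + 30))

Invalid: residual \frac{2 \cdot 3^{- k} \left(2 k^{3} + 19 k^{2} + 39 k - 12\right)}{3 \left(k^{2} + 11 k + 30\right)} ≠ 0.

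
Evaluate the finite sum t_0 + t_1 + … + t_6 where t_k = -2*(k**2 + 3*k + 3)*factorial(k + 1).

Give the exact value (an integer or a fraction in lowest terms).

Σ = -645118

Compute t_(k+1)/t_k: get (k + 2)*(3*k + (k + 1)**2 + 6)/(k**2 + 3*k + 3).
Take A(k)=k + 2, B(k)=1, C(k)=k**2 + 3*k + 3.
f must satisfy (k + 2)·f(k+1) − (1)·f(k) = k**2 + 3*k + 3.
From deg A=1, deg B=0, deg C=2: d=1.
Solve for f: f(k) = k + 1 (degree 1 ≤ 1).
R(k) = B(k−1)·f(k)/C(k) = (k + 1)/(k**2 + 3*k + 3); s_k = R·t_k = -2*(k + 1)*factorial(k + 1).
Δs = -2*(k**2 + 3*k + 3)*factorial(k + 1), as required.
Σ_(k=0)^(6) t_k = s_(7) − s_(0) = -645120 − (-2) = -645118.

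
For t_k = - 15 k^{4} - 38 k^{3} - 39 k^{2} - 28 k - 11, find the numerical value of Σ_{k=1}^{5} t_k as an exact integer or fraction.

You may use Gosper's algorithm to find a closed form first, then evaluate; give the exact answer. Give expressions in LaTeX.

Step 1: r(k) = (15*k**4 + 98*k**3 + 243*k**2 + 280*k + 131)/(15*k**4 + 38*k**3 + 39*k**2 + 28*k + 11).
A = 1, B = 1, C = k**4 + 38*k**3/15 + 13*k**2/5 + 28*k/15 + 11/15.
Need (1)·f(k+1) − (1)·f(k) = k**4 + 38*k**3/15 + 13*k**2/5 + 28*k/15 + 11/15.
Bound: deg f ≤ 5.
Solving with deg f ≤ 5: f(k) = k*(3*k**4 + 2*k**3 - k**2 + 4*k + 3)/15.
Get s_k = R·t_k = k*(-3*k**4 - 2*k**3 + k**2 - 4*k - 3) with R(k) = B(k−1)f(k)/C(k) = k*(3*k**4 + 2*k**3 - k**2 + 4*k + 3)/(15*k**4 + 38*k**3 + 39*k**2 + 28*k + 11).
Δs = -15*k**4 - 38*k**3 - 39*k**2 - 28*k - 11, as required.
Evaluate s at k=6 and k=1: -25866 and -11; difference -25855.

Σ = -25855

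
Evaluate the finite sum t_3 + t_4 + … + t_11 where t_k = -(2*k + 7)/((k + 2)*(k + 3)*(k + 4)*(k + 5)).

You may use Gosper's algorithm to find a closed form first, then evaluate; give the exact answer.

Step 1: r(k) = (k + 2)*(2*k + 9)/((k + 6)*(2*k + 7)).
So A=k + 2 and B=k + 6, with C=k + 7/2.
Set up (k + 2)·f(k+1) − (k + 5)·f(k) − (k + 7/2) = 0.
d = 3 from the (1,1,1) case.
A polynomial solution: f(k) = k*(k + 3)*(k + 6)/16.
Certificate R = B(k−1)f/C = k*(k + 3)*(k + 5)*(k + 6)/(8*(2*k + 7)) gives s_k = k*(-k - 6)/(8*(k**2 + 6*k + 8)).
s_(k+1) − s_k = (-2*k - 7)/(k**4 + 14*k**3 + 71*k**2 + 154*k + 120) = t_k.
Σ_(k=3)^(11) t_k = s_(12) − s_(3) = -27/224 − (-27/280) = -27/1120.

Σ = -27/1120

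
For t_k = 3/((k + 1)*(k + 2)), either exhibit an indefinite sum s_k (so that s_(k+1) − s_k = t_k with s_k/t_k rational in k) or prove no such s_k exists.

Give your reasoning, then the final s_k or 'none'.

s_k = 3*k/(k + 1)

The ratio is (k + 1)/(k + 3).
So A=k + 1 and B=k + 3, with C=1.
f must satisfy (k + 1)·f(k+1) − (k + 2)·f(k) = 1.
From deg A=1, deg B=1, deg C=0: d=1.
Solving with deg f ≤ 1: f(k) = k.
Certificate R = B(k−1)f/C = k*(k + 2) gives s_k = 3*k/(k + 1).
Δs = 3/(k**2 + 3*k + 2), as required.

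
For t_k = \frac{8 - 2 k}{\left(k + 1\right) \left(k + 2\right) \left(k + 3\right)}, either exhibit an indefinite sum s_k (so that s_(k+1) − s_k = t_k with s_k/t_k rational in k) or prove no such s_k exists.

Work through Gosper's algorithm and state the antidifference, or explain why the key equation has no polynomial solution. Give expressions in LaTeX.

s_k = \frac{k \left(3 k + 13\right)}{2 \left(k + 1\right) \left(k + 2\right)}

r(k) = (k - 3)*(k + 1)/((k - 4)*(k + 4)) after simplifying.
Gosper form: A/B · C(k+1)/C(k) with A=k + 1, B=k + 4, C=k - 4.
Set up (k + 1)·f(k+1) − (k + 3)·f(k) − (k - 4) = 0.
Degrees (1,1,1) ⇒ d ≤ 2.
A polynomial solution: f(k) = -k*(3*k + 13)/4.
Then R = B(k−1)f/C = -k*(k + 3)*(3*k + 13)/(4*(k - 4)), so s_k = R(k)·t_k = k*(3*k + 13)/(2*(k + 1)*(k + 2)).
Verify: 2*(4 - k)/(k**3 + 6*k**2 + 11*k + 6) matches t_k.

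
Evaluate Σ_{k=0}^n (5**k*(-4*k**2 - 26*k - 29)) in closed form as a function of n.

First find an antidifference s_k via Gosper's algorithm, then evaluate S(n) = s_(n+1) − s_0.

r(k) = 5*(4*k**2 + 34*k + 59)/(4*k**2 + 26*k + 29) after simplifying.
Take A(k)=5, B(k)=1, C(k)=k**2 + 13*k/2 + 29/4.
Need (5)·f(k+1) − (1)·f(k) = k**2 + 13*k/2 + 29/4.
From deg A=0, deg B=0, deg C=2: d=2.
A polynomial solution: f(k) = (k**2 + 4*k + 1)/4.
Certificate R = B(k−1)f/C = (k**2 + 4*k + 1)/(4*k**2 + 26*k + 29) gives s_k = 5**k*(-k**2 - 4*k - 1).
s_(k+1) − s_k = 5**k*(-4*k**2 - 26*k - 29) = t_k.
Σ_(k=0)^n t_k = s_(n+1) − s_(0) = (5**(n + 1)*(-n**2 - 6*n - 6)) − (-1), i.e. -5*5**n*n**2 - 30*5**n*n - 30*5**n + 1.

S(n) = -5*5**n*n**2 - 30*5**n*n - 30*5**n + 1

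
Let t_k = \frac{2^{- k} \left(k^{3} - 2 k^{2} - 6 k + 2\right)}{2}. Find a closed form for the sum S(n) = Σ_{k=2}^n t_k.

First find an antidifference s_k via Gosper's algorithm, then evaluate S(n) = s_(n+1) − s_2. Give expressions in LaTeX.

Step 1: r(k) = (k**3 + k**2 - 7*k - 5)/(2*(k**3 - 2*k**2 - 6*k + 2)).
Normal form (A,B,C) = (1/2, 1, k**3 - 2*k**2 - 6*k + 2).
Set up (1/2)·f(k+1) − (1)·f(k) − (k**3 - 2*k**2 - 6*k + 2) = 0.
Bound: deg f ≤ 3.
Solving with deg f ≤ 3: f(k) = -2*(k**3 + k**2 - k + 3).
Certificate R = B(k−1)f/C = -2*(k**3 + k**2 - k + 3)/(k**3 - 2*k**2 - 6*k + 2) gives s_k = (-k**3 - k**2 + k - 3)/2**k.
Δs = (k**3 - 2*k**2 - 6*k + 2)/(2*2**k), as required.
Telescope: S(n) = s_(n+1) − s_(2) = 2**(-n - 1)*(-n**3 - 4*n**2 - 4*n - 4) − (-13/4) = 2**(-n - 2)*(13*2**n - 2*n**3 - 8*n**2 - 8*n - 8).

S(n) = 2^{- n - 2} \left(13 \cdot 2^{n} - 2 n^{3} - 8 n^{2} - 8 n - 8\right)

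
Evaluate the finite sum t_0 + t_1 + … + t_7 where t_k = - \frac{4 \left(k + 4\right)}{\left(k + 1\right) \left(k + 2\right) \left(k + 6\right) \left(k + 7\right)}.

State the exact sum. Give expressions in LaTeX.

Step 1: r(k) = (k + 1)*(k + 5)*(k + 6)/((k + 3)*(k + 4)*(k + 8)).
Normal form (A,B,C) = (k + 1, k + 8, k**4 + 16*k**3 + 95*k**2 + 248*k + 240).
Set up (k + 1)·f(k+1) − (k + 7)·f(k) − (k**4 + 16*k**3 + 95*k**2 + 248*k + 240) = 0.
d = 6 from the (1,1,4) case.
Solving with deg f ≤ 6: f(k) = k*(k + 2)*(k + 3)*(k + 4)*(k + 5)*(k + 7)/12.
Certificate R = B(k−1)f/C = k*(k + 2)*(k + 7)**2/(12*(k + 4)) gives s_k = k*(-k - 7)/(3*(k**2 + 7*k + 6)).
Check: Δs_k = 4*(-k - 4)/(k**4 + 16*k**3 + 83*k**2 + 152*k + 84). ✓
Telescoping: Σ = s_(8) − s_(0) = -20/63 − (0) = -20/63.

Σ = -20/63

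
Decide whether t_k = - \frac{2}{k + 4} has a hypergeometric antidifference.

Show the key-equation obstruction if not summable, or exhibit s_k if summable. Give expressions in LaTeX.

t_(k+1)/t_k = (k + 4)/(k + 5).
A = k + 4, B = k + 5, C = 1.
Key eq: (k + 4)·f(k+1) = (k + 4)·f(k) + (1).
deg f ≤ 0 (via 1,1,0).
Write f(k) = c0. Then LHS − RHS = -1, requiring -1 = 0: contradictory. No certificate.

No; the coefficient equations for f are inconsistent.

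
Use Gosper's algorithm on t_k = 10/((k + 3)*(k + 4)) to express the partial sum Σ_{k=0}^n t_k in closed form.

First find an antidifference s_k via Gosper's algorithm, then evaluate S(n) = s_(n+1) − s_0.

S(n) = 10*(n + 1)/(3*(n + 4))

Step 1: r(k) = (k + 3)/(k + 5).
Take A(k)=k + 3, B(k)=k + 5, C(k)=1.
Key eq: (k + 3)·f(k+1) = (k + 4)·f(k) + (1).
Degrees (1,1,0) ⇒ d ≤ 1.
Solving with deg f ≤ 1: f(k) = k/3.
Get s_k = R·t_k = 10*k/(3*(k + 3)) with R(k) = B(k−1)f(k)/C(k) = k*(k + 4)/3.
Δs = 10/(k**2 + 7*k + 12), as required.
Telescope: S(n) = s_(n+1) − s_(0) = 10*(n + 1)/(3*(n + 4)) − (0) = 10*(n + 1)/(3*(n + 4)).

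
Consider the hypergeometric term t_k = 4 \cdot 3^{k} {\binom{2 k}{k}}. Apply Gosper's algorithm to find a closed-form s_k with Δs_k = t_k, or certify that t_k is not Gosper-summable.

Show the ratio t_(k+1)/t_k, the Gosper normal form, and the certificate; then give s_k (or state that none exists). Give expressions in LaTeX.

not Gosper-summable; s_k does not exist

The ratio is 6*(2*k + 1)/(k + 1).
So A=12*k + 6 and B=k + 1, with C=1.
Key eq: (12*k + 6)·f(k+1) = (k)·f(k) + (1).
d = -1 from the (1,1,0) case.
Negative degree bound (-1): no f exists, t_k not Gosper-summable.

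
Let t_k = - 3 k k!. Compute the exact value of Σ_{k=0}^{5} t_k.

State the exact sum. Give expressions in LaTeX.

Σ = -2157

Compute t_(k+1)/t_k: get (k + 1)**2/k.
Take A(k)=k + 1, B(k)=1, C(k)=k.
f must satisfy (k + 1)·f(k+1) − (1)·f(k) = k.
Degrees (1,0,1) ⇒ d ≤ 0.
Solve for f: f(k) = 1 (degree 0 ≤ 0).
R(k) = B(k−1)·f(k)/C(k) = 1/k; s_k = R·t_k = -3*factorial(k).
s_(k+1) − s_k = -3*k*factorial(k) = t_k.
Telescoping: Σ = s_(6) − s_(0) = -2160 − (-3) = -2157.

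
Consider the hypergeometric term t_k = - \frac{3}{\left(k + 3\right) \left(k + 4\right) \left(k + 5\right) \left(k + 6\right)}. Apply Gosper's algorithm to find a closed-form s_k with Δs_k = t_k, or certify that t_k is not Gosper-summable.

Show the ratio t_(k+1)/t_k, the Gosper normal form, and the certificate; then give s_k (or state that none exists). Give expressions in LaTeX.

s_k = \frac{k \left(- k^{2} - 12 k - 47\right)}{60 \left(k + 3\right) \left(k + 4\right) \left(k + 5\right)}

Step 1: r(k) = (k + 3)/(k + 7).
So A=k + 3 and B=k + 7, with C=1.
Need (k + 3)·f(k+1) − (k + 6)·f(k) = 1.
Degrees (1,1,0) ⇒ d ≤ 3.
Match coefficients ⇒ f(k) = k*(k**2 + 12*k + 47)/180.
R(k) = B(k−1)·f(k)/C(k) = k*(k + 6)*(k**2 + 12*k + 47)/180; s_k = R·t_k = k*(-k**2 - 12*k - 47)/(60*(k + 3)*(k + 4)*(k + 5)).
Δs = -3/(k**4 + 18*k**3 + 119*k**2 + 342*k + 360), as required.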